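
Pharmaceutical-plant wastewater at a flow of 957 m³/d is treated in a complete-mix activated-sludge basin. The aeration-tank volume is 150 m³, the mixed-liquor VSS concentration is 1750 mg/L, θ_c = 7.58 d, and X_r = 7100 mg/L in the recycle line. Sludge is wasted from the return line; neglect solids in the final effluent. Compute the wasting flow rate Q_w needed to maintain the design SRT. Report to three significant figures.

Q_w = (V·X)/(θ_c X_r) = 150.0 × 1750 / (7.58 × 7100) = 4.878 m³/d.

Q_w ≈ 4.88 m³/d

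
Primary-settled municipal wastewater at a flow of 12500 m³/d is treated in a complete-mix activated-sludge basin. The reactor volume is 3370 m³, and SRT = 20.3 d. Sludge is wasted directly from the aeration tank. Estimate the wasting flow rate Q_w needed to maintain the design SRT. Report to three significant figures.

For wasting at MLVSS concentration, Q_w = V/θ_c = 3370/20.3 = 166.0 m³/d.

Q_w ≈ 166 m³/d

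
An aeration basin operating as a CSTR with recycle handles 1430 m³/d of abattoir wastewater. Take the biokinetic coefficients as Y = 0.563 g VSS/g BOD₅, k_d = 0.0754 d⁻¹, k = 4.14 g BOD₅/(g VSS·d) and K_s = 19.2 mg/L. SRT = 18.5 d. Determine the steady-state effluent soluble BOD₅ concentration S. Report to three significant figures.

For a completely mixed reactor with recycle the Lawrence–McCarty relation gives S = K_s·(1 + k_d·θ_c) / [θ_c·(Y·k − k_d) − 1] = 19.2 × (1 + 0.0754 × 18.5) / [18.5 × (0.563 × 4.14 − 0.0754) − 1] = 45.98 / 40.73 = 1.129 mg/L.

S ≈ 1.13 mg/L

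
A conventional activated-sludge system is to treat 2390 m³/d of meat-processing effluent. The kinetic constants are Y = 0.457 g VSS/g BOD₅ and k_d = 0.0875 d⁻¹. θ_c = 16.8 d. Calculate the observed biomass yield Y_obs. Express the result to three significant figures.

Observed yield with endogenous decay: Y_obs = Y / (1 + k_d·θ_c) = 0.457 / (1 + 0.0875 × 16.8) = 0.457 / 2.470 = 0.1850 g VSS/g BOD₅.

Y_obs ≈ 0.185 g VSS/g BOD₅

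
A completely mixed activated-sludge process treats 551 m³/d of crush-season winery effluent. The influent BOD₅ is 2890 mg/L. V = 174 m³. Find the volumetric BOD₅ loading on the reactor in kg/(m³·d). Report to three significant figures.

L_v ≈ 9.15 kg BOD₅/(m³·d)

L_v = Q S₀ / V = 551 × 2890 × 10⁻³ / 174.0 = 9.152 kg/(m³·d).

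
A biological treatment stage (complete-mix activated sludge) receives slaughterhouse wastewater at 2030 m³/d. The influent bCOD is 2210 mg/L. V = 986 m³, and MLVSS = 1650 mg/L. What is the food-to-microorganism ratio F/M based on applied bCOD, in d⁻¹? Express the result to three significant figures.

F/M = Q·S₀ / (V·X) = 2030 × 2210 / (986.0 × 1650) = 2.758 g bCOD·(g VSS·d)⁻¹.

F/M ≈ 2.76 d⁻¹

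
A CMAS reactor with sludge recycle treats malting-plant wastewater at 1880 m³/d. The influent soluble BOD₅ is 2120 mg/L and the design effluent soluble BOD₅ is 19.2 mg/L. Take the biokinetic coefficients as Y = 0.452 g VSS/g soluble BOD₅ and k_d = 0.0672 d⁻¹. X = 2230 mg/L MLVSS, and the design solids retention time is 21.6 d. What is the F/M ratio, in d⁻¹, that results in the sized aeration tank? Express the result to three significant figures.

F/M ≈ 0.253 d⁻¹

Rearranging the biomass balance for a CMAS with decay, V = Y·Q·ΔS·θ_c / [X·(1+k_d θ_c)] = 0.452 × 1880 × (2120 − 19.2) × 21.6 / [2230 × (1 + 0.0672 × 21.6)] = 3.86×10^7 / 5467 = 7053 m³.
F/M = Q·S₀ / (V·X) = 1880 × 2120 / (7053 × 2230) = 0.2534 g soluble BOD₅·(g VSS·d)⁻¹.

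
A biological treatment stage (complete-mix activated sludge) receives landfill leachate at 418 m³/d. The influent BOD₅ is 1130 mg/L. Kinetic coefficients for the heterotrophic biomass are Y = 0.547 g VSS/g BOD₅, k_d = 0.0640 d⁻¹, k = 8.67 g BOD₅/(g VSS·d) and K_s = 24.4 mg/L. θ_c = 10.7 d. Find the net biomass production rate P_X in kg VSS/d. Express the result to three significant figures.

Effluent substrate depends only on kinetics and SRT: S = K_s(1 + k_d θ_c) / [θ_c(Yk − k_d) − 1] = 24.4 × (1 + 0.0640 × 10.7) / [10.7 × (0.547 × 8.67 − 0.0640) − 1] = 41.11 / 49.06 = 0.8379 mg/L.
The observed yield is Y_obs = Y/(1 + k_d·θ_c) = 0.547 / (1 + 0.0640 × 10.7) = 0.547 / 1.685 = 0.3247 g VSS per g BOD₅ removed.
Q·(S₀ − S) = 418 × (1130 − 0.838) × 10⁻³ = 472.0 kg/d removed.
Net biomass production P_X = Y_obs × Q·(S₀ − S) = 0.3247 × 472.0 = 153.2 kg VSS/d.

P_X ≈ 153 kg VSS/d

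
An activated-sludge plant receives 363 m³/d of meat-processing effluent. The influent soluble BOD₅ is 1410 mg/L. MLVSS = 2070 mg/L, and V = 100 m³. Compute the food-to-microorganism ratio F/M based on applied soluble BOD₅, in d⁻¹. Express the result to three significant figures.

F/M ≈ 2.47 d⁻¹

F/M = applied load / biomass = Q·S₀/(V·X) = 363 × 1410 / (100.0 × 2070) = 2.473 d⁻¹.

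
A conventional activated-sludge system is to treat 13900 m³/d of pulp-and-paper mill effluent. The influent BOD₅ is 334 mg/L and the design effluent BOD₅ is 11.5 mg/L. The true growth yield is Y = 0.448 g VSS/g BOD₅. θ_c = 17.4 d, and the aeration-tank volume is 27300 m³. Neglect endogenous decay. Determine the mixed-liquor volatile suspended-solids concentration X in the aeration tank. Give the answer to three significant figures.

From V·X = Y·Q·(S₀ − S)·θ_c (decay neglected): X = 0.448 × 13900 × (334 − 11.5) × 17.4 / 27300 = 1280 mg/L.

X ≈ 1280 mg/L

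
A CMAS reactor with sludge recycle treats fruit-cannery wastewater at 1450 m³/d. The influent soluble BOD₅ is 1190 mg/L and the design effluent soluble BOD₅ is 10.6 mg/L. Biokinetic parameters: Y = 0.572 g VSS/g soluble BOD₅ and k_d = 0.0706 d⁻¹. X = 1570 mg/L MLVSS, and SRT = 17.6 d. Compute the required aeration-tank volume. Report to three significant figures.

V ≈ 4890 m³

Rearranging the biomass balance for a CMAS with decay, V = Y·Q·ΔS·θ_c / [X·(1+k_d θ_c)] = 0.572 × 1450 × (1190 − 10.6) × 17.6 / [1570 × (1 + 0.0706 × 17.6)] = 1.72×10^7 / 3521 = 4890 m³.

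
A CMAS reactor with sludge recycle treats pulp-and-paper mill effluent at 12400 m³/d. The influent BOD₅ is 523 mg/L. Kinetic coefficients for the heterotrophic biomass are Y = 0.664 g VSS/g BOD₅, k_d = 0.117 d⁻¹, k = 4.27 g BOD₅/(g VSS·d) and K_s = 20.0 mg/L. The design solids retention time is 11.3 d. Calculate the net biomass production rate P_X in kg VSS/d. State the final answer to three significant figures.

From the Monod/SRT balance for a CMAS, S = K_s·(1+k_d θ_c)/[θ_c·(Y k − k_d) − 1] = 20.0 × (1 + 0.117 × 11.3) / [11.3 × (0.664 × 4.27 − 0.117) − 1] = 46.44 / 29.72 = 1.563 mg/L.
Observed yield with endogenous decay: Y_obs = Y / (1 + k_d·θ_c) = 0.664 / (1 + 0.117 × 11.3) = 0.664 / 2.322 = 0.2859 g VSS/g BOD₅.
Substrate removed = Q·(S₀ − S) = 12400 m³/d × (523 − 1.56) g/m³ = 6.47×10^6 g/d = 6466 kg/d.
Biomass produced: P_X = Y_obs·Q·ΔS = 0.2859 × 6466 ≈ 1849 kg VSS/d.

P_X ≈ 1850 kg VSS/d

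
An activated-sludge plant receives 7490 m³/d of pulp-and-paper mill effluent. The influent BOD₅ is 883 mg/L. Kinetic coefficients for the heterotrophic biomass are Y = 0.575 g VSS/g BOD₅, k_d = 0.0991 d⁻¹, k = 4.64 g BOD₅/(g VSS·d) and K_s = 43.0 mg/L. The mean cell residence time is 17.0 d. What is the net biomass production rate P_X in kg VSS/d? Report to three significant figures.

For a completely mixed reactor with recycle the Lawrence–McCarty relation gives S = K_s·(1 + k_d·θ_c) / [θ_c·(Y·k − k_d) − 1] = 43.0 × (1 + 0.0991 × 17.0) / [17.0 × (0.575 × 4.64 − 0.0991) − 1] = 115.4 / 42.67 = 2.705 mg/L.
Y_obs = Y / (1 + k_d θ_c) = 0.575 / (1 + 0.0991 × 17.0) = 0.575 / 2.685 = 0.2142.
Mass of BOD₅ removed per day: Q(S₀ − S) = 7490 × 880.3 g/m³ = 6593 kg/d.
P_X = Y_obs · Q(S₀ − S) = 0.2142 × 6593 = 1412 kg VSS/d.

P_X ≈ 1410 kg VSS/d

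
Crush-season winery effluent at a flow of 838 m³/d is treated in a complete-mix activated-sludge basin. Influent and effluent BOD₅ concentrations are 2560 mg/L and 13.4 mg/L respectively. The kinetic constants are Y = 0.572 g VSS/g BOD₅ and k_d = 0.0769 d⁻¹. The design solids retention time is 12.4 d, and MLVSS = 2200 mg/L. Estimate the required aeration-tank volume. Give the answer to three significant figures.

From the SRT design equation V = Y Q (S₀−S) θ_c / [X (1 + k_d θ_c)] = 0.572 × 838 × (2560 − 13.4) × 12.4 / [2200 × (1 + 0.0769 × 12.4)] = 1.51×10^7 / 4298 = 3522 m³.

V ≈ 3520 m³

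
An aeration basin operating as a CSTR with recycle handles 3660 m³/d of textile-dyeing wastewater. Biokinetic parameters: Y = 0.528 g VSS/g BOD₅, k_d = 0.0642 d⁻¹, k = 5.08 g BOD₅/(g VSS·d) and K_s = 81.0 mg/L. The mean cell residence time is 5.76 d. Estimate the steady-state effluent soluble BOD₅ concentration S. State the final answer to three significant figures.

From the Monod/SRT balance for a CMAS, S = K_s·(1+k_d θ_c)/[θ_c·(Y k − k_d) − 1] = 81.0 × (1 + 0.0642 × 5.76) / [5.76 × (0.528 × 5.08 − 0.0642) − 1] = 111.0 / 14.08 = 7.880 mg/L.

S ≈ 7.88 mg/L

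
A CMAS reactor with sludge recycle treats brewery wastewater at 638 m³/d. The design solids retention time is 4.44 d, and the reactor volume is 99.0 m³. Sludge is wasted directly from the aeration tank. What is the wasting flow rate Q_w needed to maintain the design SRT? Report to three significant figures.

Q_w ≈ 22.3 m³/d

Wasting from the aeration tank: Q_w = V / θ_c = 99.00 / 4.44 = 22.30 m³/d.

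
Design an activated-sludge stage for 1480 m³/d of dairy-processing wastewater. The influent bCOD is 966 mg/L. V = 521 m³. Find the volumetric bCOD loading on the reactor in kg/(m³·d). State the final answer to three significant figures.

L_v = Q S₀ / V = 1480 × 966 × 10⁻³ / 521.0 = 2.744 kg/(m³·d).

L_v ≈ 2.74 kg bCOD/(m³·d)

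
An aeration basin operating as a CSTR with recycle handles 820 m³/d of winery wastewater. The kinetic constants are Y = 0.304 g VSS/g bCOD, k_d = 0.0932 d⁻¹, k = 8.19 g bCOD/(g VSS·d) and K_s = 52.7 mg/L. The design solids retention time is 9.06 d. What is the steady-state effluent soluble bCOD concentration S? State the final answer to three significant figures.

S ≈ 4.69 mg/L

From the Monod/SRT balance for a CMAS, S = K_s·(1+k_d θ_c)/[θ_c·(Y k − k_d) − 1] = 52.7 × (1 + 0.0932 × 9.06) / [9.06 × (0.304 × 8.19 − 0.0932) − 1] = 97.20 / 20.71 = 4.693 mg/L.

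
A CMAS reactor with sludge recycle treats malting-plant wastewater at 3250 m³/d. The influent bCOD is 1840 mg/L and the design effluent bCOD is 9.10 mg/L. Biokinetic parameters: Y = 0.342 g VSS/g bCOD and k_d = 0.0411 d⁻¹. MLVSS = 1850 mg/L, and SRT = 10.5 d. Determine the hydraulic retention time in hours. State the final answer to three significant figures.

τ ≈ 59.6 h

Steady-state biomass mass balance: V·X·(1 + k_d·θ_c) = Y·Q·(S₀ − S)·θ_c, so V = 0.342 × 3250 × (1840 − 9.10) × 10.5 / [1850 × (1 + 0.0411 × 10.5)] = 2.14×10^7 / 2648 = 8068 m³.
Hydraulic retention time τ = V/Q = 8068 / 3250 = 2.483 d = 59.58 h.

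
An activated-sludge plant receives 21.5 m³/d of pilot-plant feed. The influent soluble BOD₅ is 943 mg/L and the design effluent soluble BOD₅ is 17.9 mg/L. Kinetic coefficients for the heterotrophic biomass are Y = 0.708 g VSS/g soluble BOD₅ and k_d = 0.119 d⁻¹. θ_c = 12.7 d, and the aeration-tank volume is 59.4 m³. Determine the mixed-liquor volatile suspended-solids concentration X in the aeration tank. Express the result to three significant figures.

From V·X·(1 + k_d·θ_c) = Y·Q·(S₀ − S)·θ_c: X = 0.708 × 21.5 × (943 − 17.9) × 12.7 / [59.4 × (1 + 0.119 × 12.7)] = 1199 mg/L.

X ≈ 1200 mg/L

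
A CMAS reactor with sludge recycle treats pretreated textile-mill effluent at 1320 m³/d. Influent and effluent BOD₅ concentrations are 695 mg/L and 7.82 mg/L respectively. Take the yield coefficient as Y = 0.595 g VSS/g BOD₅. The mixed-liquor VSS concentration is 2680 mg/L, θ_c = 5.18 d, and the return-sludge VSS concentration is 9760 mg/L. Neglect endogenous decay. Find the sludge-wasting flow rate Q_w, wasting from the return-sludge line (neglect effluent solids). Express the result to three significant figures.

Biomass mass balance (decay neglected): V·X = Y·Q·(S₀ − S)·θ_c, so V = 0.595 × 1320 × (695 − 7.82) × 5.18 / 2680 = 1043 m³.
Wasting from the return line (neglecting effluent solids): Q_w = V·X / (θ_c·X_r) = 1043 × 2680 / (5.18 × 9760) = 55.30 m³/d.

Q_w ≈ 55.3 m³/d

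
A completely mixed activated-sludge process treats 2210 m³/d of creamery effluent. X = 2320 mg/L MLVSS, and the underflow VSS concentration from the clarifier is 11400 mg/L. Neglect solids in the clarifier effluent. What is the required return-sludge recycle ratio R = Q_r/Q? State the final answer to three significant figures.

R ≈ 0.256

R = Q_r/Q = X/(X_r − X) = 2320 / (11400 − 2320) = 0.2555.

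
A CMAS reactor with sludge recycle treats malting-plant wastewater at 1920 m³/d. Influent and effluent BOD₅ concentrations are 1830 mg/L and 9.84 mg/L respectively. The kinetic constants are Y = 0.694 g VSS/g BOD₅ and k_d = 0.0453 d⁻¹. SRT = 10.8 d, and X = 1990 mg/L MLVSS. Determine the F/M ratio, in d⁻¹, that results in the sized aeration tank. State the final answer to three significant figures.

F/M ≈ 0.200 d⁻¹

From the SRT design equation V = Y Q (S₀−S) θ_c / [X (1 + k_d θ_c)] = 0.694 × 1920 × (1830 − 9.84) × 10.8 / [1990 × (1 + 0.0453 × 10.8)] = 2.62×10^7 / 2964 = 8838 m³.
F/M = applied load / biomass = Q·S₀/(V·X) = 1920 × 1830 / (8838 × 1990) = 0.1998 d⁻¹.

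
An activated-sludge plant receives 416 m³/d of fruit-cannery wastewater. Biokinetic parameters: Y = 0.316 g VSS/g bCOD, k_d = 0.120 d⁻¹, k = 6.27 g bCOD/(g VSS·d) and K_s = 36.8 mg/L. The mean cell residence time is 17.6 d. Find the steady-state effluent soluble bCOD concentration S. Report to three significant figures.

S ≈ 3.61 mg/L

Effluent substrate depends only on kinetics and SRT: S = K_s(1 + k_d θ_c) / [θ_c(Yk − k_d) − 1] = 36.8 × (1 + 0.120 × 17.6) / [17.6 × (0.316 × 6.27 − 0.120) − 1] = 114.5 / 31.76 = 3.606 mg/L.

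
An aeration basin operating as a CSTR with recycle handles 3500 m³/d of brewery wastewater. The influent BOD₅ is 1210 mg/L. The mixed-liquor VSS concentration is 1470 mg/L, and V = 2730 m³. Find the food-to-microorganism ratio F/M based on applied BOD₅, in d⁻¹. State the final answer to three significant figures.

F/M = applied load / biomass = Q·S₀/(V·X) = 3500 × 1210 / (2730 × 1470) = 1.055 d⁻¹.

F/M ≈ 1.06 d⁻¹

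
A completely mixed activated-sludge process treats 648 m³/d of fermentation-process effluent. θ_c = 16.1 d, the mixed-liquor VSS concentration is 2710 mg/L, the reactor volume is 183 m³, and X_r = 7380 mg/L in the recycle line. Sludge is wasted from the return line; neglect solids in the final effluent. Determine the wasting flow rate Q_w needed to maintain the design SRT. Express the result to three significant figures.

Q_w ≈ 4.17 m³/d

Q_w = (V·X)/(θ_c X_r) = 183.0 × 2710 / (16.1 × 7380) = 4.174 m³/d.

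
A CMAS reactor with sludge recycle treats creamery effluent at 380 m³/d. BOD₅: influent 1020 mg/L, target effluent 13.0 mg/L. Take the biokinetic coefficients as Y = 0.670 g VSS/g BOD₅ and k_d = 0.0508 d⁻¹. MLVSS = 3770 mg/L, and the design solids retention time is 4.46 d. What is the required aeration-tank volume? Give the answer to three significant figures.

Rearranging the biomass balance for a CMAS with decay, V = Y·Q·ΔS·θ_c / [X·(1+k_d θ_c)] = 0.670 × 380 × (1020 − 13.0) × 4.46 / [3770 × (1 + 0.0508 × 4.46)] = 1.14×10^6 / 4624 = 247.3 m³.

V ≈ 247 m³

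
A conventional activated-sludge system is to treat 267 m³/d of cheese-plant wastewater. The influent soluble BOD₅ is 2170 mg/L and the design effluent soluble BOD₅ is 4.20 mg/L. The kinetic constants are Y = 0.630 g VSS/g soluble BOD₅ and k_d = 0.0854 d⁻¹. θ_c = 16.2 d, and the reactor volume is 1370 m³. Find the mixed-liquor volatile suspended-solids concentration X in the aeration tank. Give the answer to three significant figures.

X ≈ 1810 mg/L

X = Y·Q·ΔS·θ_c / [V·(1 + k_d θ_c)] = 0.630 × 267 × (2170 − 4.20) × 16.2 / [1370 × (1 + 0.0854 × 16.2)] = 1807 mg/L.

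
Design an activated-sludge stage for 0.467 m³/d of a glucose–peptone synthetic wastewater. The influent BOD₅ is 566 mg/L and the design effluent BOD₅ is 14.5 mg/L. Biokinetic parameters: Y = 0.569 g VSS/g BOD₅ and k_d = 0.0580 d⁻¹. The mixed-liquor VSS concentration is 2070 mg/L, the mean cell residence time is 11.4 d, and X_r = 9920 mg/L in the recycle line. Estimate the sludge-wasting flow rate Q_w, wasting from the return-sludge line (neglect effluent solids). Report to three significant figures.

Steady-state biomass mass balance: V·X·(1 + k_d·θ_c) = Y·Q·(S₀ − S)·θ_c, so V = 0.569 × 0.467 × (566 − 14.5) × 11.4 / [2070 × (1 + 0.0580 × 11.4)] = 1.67×10^3 / 3439 = 0.4858 m³.
Wasting from the return line (neglecting effluent solids): Q_w = V·X / (θ_c·X_r) = 0.4858 × 2070 / (11.4 × 9920) = 0.008893 m³/d.

Q_w ≈ 0.00889 m³/d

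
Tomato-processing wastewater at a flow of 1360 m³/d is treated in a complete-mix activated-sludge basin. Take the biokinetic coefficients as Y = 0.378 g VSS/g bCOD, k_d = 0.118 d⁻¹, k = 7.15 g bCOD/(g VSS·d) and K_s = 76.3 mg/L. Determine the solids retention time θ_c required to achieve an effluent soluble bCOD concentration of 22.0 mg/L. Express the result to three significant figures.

θ_c ≈ 2.05 d

From 1/θ_c = Y·k·S/(K_s + S) − k_d: Y·k·S/(K_s+S) = 0.378 × 7.15 × 22.0 / (76.3 + 22.0) = 0.6049 d⁻¹.
θ_c = 1/(μ − k_d) = 1/(0.6049 − 0.118) = 1/0.4869 = 2.054 d.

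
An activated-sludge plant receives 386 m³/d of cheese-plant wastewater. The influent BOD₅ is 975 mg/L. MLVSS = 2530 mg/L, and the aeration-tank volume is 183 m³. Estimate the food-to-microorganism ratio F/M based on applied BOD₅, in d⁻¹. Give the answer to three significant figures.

F/M ≈ 0.813 d⁻¹

Food-to-microorganism ratio F/M = Q S₀ / (V X) = 386 × 975 / (183.0 × 2530) = 0.8129 d⁻¹.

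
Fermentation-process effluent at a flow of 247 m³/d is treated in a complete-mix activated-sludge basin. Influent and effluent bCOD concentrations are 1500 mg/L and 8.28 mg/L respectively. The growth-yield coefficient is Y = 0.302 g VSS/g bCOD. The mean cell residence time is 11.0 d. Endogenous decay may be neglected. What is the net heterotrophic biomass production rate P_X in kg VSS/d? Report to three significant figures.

No decay correction is needed, so Y_obs = Y = 0.302.
Substrate removed = Q·(S₀ − S) = 247 m³/d × (1500 − 8.28) g/m³ = 3.68×10^5 g/d = 368.5 kg/d.
So the net sludge growth is P_X = 0.3020 × 368.5 = 111.3 kg VSS/d.

P_X ≈ 111 kg VSS/d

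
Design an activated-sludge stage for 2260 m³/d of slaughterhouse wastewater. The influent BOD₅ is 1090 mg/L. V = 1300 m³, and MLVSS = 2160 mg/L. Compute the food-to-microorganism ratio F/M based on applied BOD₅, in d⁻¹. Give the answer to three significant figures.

F/M ≈ 0.877 d⁻¹

F/M = Q·S₀ / (V·X) = 2260 × 1090 / (1300 × 2160) = 0.8773 g BOD₅·(g VSS·d)⁻¹.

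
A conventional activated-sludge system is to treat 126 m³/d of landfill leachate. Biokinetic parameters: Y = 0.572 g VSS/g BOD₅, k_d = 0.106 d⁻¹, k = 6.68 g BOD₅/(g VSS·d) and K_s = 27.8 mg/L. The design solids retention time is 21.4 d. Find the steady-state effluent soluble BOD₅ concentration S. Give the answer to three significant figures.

From the Monod/SRT balance for a CMAS, S = K_s·(1+k_d θ_c)/[θ_c·(Y k − k_d) − 1] = 27.8 × (1 + 0.106 × 21.4) / [21.4 × (0.572 × 6.68 − 0.106) − 1] = 90.86 / 78.50 = 1.157 mg/L.

S ≈ 1.16 mg/L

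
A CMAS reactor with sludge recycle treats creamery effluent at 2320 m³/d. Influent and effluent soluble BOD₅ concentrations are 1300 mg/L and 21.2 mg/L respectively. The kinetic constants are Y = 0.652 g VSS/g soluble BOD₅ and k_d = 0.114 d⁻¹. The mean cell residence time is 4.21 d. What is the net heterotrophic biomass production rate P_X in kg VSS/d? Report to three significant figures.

Y_obs = Y / (1 + k_d θ_c) = 0.652 / (1 + 0.114 × 4.21) = 0.652 / 1.480 = 0.4406.
Substrate removed = Q·(S₀ − S) = 2320 m³/d × (1300 − 21.2) g/m³ = 2.97×10^6 g/d = 2967 kg/d.
Net biomass production P_X = Y_obs × Q·(S₀ − S) = 0.4406 × 2967 = 1307 kg VSS/d.

P_X ≈ 1310 kg VSS/d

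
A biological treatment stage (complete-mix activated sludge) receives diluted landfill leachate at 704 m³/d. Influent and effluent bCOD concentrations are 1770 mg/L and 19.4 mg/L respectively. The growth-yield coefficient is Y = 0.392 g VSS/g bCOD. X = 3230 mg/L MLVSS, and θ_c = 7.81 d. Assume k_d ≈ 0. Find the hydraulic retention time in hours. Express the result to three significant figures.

τ ≈ 39.8 h

V·X = Y·Q·ΔS·θ_c gives V = 0.392 × 704 × (1770 − 19.4) × 7.81 / 3230 = 1168 m³.
Hydraulic retention time τ = V/Q = 1168 / 704 = 1.659 d = 39.82 h.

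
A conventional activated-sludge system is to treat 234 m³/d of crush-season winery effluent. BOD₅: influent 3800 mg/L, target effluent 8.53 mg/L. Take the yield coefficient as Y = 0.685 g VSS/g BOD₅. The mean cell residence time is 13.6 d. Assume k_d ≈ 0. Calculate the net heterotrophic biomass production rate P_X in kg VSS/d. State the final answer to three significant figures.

With endogenous decay neglected, the observed yield equals the true yield: Y_obs = Y = 0.685 g VSS/g BOD₅.
Q·(S₀ − S) = 234 × (3800 − 8.53) × 10⁻³ = 887.2 kg/d removed.
Net biomass production P_X = Y_obs × Q·(S₀ − S) = 0.6850 × 887.2 = 607.7 kg VSS/d.

P_X ≈ 608 kg VSS/d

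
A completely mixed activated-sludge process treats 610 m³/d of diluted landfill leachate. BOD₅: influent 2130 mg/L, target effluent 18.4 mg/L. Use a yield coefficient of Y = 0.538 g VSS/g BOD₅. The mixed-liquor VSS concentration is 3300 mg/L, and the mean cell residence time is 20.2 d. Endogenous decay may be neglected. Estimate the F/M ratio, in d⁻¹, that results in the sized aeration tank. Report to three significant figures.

V·X = Y·Q·ΔS·θ_c gives V = 0.538 × 610 × (2130 − 18.4) × 20.2 / 3300 = 4242 m³.
Food-to-microorganism ratio F/M = Q S₀ / (V X) = 610 × 2130 / (4242 × 3300) = 0.09282 d⁻¹.

F/M ≈ 0.0928 d⁻¹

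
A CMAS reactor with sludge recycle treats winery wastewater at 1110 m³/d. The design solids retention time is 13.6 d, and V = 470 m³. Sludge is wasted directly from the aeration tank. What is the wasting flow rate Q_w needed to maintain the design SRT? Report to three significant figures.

Q_w ≈ 34.6 m³/d

For wasting at MLVSS concentration, Q_w = V/θ_c = 470.0/13.6 = 34.56 m³/d.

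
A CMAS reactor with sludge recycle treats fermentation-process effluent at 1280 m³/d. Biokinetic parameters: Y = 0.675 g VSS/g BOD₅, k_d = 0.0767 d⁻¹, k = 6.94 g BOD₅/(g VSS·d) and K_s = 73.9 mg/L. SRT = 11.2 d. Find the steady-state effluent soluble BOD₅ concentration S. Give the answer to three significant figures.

S ≈ 2.71 mg/L

From the Monod/SRT balance for a CMAS, S = K_s·(1+k_d θ_c)/[θ_c·(Y k − k_d) − 1] = 73.9 × (1 + 0.0767 × 11.2) / [11.2 × (0.675 × 6.94 − 0.0767) − 1] = 137.4 / 50.61 = 2.715 mg/L.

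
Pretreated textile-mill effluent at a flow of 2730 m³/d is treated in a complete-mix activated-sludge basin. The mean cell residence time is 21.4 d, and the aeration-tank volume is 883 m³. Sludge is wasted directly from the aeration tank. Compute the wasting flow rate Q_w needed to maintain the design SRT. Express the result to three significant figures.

For wasting at MLVSS concentration, Q_w = V/θ_c = 883.0/21.4 = 41.26 m³/d.

Q_w ≈ 41.3 m³/d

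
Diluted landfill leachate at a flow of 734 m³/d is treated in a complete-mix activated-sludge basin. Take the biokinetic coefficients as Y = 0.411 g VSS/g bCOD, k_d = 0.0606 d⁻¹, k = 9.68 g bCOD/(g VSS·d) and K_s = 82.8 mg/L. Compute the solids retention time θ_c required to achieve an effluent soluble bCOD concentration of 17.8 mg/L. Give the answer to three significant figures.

Specific growth rate at S = 17.8 mg/L: μ = YkS/(K_s+S) = 0.411·9.68·17.8/(82.8+17.8) = 0.7039 d⁻¹.
Then 1/θ_c = μ − k_d = 0.7039 − 0.0606 = 0.6433 d⁻¹, giving θ_c = 1.554 d.

θ_c ≈ 1.55 d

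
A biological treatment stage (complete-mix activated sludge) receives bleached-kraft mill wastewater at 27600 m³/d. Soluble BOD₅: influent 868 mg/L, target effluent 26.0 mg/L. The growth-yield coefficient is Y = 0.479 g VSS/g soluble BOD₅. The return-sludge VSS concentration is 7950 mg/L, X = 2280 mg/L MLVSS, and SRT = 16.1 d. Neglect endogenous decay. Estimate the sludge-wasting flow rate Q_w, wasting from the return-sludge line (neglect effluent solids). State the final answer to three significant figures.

Q_w ≈ 1400 m³/d

Biomass mass balance (decay neglected): V·X = Y·Q·(S₀ − S)·θ_c, so V = 0.479 × 27600 × (868 − 26.0) × 16.1 / 2280 = 78605 m³.
θ_c = V·X/(Q_w·X_r) when wasting from the recycle, so Q_w = V·X/(θ_c·X_r) = 78605 × 2280 / (16.1 × 7950) = 1400 m³/d.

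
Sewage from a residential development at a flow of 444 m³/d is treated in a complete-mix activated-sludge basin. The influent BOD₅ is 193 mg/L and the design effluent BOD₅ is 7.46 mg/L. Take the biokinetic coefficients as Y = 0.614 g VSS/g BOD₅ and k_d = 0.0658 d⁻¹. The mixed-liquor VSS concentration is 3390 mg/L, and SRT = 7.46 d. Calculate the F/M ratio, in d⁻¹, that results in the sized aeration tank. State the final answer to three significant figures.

F/M ≈ 0.339 d⁻¹

Steady-state biomass mass balance: V·X·(1 + k_d·θ_c) = Y·Q·(S₀ − S)·θ_c, so V = 0.614 × 444 × (193 − 7.46) × 7.46 / [3390 × (1 + 0.0658 × 7.46)] = 3.77×10^5 / 5054 = 74.66 m³.
F/M = applied load / biomass = Q·S₀/(V·X) = 444 × 193 / (74.66 × 3390) = 0.3386 d⁻¹.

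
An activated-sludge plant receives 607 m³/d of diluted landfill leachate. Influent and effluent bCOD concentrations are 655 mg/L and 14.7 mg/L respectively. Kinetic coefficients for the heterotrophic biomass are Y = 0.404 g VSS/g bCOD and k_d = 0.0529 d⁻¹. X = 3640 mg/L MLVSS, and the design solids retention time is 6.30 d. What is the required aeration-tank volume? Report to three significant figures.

V ≈ 204 m³

Rearranging the biomass balance for a CMAS with decay, V = Y·Q·ΔS·θ_c / [X·(1+k_d θ_c)] = 0.404 × 607 × (655 − 14.7) × 6.30 / [3640 × (1 + 0.0529 × 6.30)] = 9.89×10^5 / 4853 = 203.8 m³.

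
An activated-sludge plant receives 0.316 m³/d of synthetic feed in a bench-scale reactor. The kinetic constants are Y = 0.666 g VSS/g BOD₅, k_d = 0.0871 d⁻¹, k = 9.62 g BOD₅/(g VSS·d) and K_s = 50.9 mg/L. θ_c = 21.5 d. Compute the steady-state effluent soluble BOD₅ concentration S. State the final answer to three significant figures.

From the Monod/SRT balance for a CMAS, S = K_s·(1+k_d θ_c)/[θ_c·(Y k − k_d) − 1] = 50.9 × (1 + 0.0871 × 21.5) / [21.5 × (0.666 × 9.62 − 0.0871) − 1] = 146.2 / 134.9 = 1.084 mg/L.

S ≈ 1.08 mg/L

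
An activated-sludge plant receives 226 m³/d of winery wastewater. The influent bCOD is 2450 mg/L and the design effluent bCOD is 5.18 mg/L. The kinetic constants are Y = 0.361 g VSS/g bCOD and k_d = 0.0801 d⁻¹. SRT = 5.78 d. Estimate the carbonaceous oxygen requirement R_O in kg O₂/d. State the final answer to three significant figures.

R_O ≈ 359 kg O₂/d

Y_obs = Y / (1 + k_d θ_c) = 0.361 / (1 + 0.0801 × 5.78) = 0.361 / 1.463 = 0.2468.
Q·(S₀ − S) = 226 × (2450 − 5.18) × 10⁻³ = 552.5 kg/d removed.
Biomass synthesised: P_X = Y_obs × 552.5 = 136.3 kg VSS/d.
Carbonaceous O₂ demand = substrate oxidised − cell-mass equivalent = 552.5 − 1.42 × 136.3 = 358.9 kg O₂/d.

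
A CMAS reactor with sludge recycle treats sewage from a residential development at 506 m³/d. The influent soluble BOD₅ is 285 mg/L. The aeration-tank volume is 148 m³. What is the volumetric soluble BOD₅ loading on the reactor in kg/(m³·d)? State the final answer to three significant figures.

L_v ≈ 0.974 kg soluble BOD₅/(m³·d)

L_v = Q S₀ / V = 506 × 285 × 10⁻³ / 148.0 = 0.9744 kg/(m³·d).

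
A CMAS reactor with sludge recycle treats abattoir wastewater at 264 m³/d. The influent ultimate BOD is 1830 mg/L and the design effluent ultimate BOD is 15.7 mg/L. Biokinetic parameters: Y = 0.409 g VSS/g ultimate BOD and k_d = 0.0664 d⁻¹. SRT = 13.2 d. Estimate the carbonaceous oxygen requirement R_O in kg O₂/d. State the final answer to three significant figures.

The observed yield is Y_obs = Y/(1 + k_d·θ_c) = 0.409 / (1 + 0.0664 × 13.2) = 0.409 / 1.876 = 0.2180 g VSS per g ultimate BOD removed.
Mass of ultimate BOD removed per day: Q(S₀ − S) = 264 × 1814 g/m³ = 479.0 kg/d.
Net sludge production P_X = 0.2180 × 479.0 = 104.4 kg VSS/d.
R_O = Q·ΔS − 1.42 P_X = 479.0 − 148.2 = 330.7 kg O₂/d.

R_O ≈ 331 kg O₂/d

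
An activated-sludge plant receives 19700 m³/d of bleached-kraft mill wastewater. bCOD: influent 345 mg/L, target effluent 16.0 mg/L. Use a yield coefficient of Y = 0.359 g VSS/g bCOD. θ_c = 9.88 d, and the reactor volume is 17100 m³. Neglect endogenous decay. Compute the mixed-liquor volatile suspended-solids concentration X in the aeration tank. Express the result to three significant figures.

X ≈ 1340 mg/L

Without decay, X = Y Q (S₀−S) θ_c / V = 0.359 × 19700 × (345 − 16.0) × 9.88 / 17100 = 1344 mg/L.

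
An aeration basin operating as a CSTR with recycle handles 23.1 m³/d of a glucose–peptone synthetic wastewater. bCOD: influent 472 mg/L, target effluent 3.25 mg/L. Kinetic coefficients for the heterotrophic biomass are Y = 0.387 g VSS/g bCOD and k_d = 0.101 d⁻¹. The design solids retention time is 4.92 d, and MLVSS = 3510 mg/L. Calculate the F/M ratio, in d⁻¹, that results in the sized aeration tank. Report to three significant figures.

F/M ≈ 0.792 d⁻¹

Steady-state biomass mass balance: V·X·(1 + k_d·θ_c) = Y·Q·(S₀ − S)·θ_c, so V = 0.387 × 23.1 × (472 − 3.25) × 4.92 / [3510 × (1 + 0.101 × 4.92)] = 2.06×10^4 / 5254 = 3.924 m³.
F/M = applied load / biomass = Q·S₀/(V·X) = 23.1 × 472 / (3.924 × 3510) = 0.7916 d⁻¹.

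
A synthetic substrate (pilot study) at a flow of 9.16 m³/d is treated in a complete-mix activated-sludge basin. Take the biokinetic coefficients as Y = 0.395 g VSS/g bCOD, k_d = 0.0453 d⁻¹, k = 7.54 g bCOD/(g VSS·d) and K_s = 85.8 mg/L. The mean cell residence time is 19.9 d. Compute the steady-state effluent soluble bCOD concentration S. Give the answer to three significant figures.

Effluent substrate depends only on kinetics and SRT: S = K_s(1 + k_d θ_c) / [θ_c(Yk − k_d) − 1] = 85.8 × (1 + 0.0453 × 19.9) / [19.9 × (0.395 × 7.54 − 0.0453) − 1] = 163.1 / 57.37 = 2.844 mg/L.

S ≈ 2.84 mg/L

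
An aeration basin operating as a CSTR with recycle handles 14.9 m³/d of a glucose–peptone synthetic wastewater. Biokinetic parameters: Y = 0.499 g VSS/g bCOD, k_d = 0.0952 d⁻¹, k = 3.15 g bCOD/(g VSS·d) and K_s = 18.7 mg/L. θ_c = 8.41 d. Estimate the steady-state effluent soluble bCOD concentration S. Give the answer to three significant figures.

For a completely mixed reactor with recycle the Lawrence–McCarty relation gives S = K_s·(1 + k_d·θ_c) / [θ_c·(Y·k − k_d) − 1] = 18.7 × (1 + 0.0952 × 8.41) / [8.41 × (0.499 × 3.15 − 0.0952) − 1] = 33.67 / 11.42 = 2.949 mg/L.

S ≈ 2.95 mg/L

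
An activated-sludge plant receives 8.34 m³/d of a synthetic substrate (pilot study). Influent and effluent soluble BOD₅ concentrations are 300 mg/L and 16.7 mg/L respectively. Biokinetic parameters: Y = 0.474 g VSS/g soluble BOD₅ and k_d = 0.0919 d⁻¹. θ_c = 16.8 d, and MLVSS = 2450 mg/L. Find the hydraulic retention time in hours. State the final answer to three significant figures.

Rearranging the biomass balance for a CMAS with decay, V = Y·Q·ΔS·θ_c / [X·(1+k_d θ_c)] = 0.474 × 8.34 × (300 − 16.7) × 16.8 / [2450 × (1 + 0.0919 × 16.8)] = 1.88×10^4 / 6233 = 3.019 m³.
Hydraulic retention time τ = V/Q = 3.019 / 8.34 = 0.3620 d = 8.687 h.

τ ≈ 8.69 h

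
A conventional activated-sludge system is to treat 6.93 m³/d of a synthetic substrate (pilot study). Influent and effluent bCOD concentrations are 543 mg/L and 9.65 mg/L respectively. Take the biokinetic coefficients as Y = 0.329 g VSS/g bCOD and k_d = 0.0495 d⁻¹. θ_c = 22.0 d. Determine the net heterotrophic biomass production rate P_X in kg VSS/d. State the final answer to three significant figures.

P_X ≈ 0.582 kg VSS/d

The observed yield is Y_obs = Y/(1 + k_d·θ_c) = 0.329 / (1 + 0.0495 × 22.0) = 0.329 / 2.089 = 0.1575 g VSS per g bCOD removed.
Substrate removed = Q·(S₀ − S) = 6.93 m³/d × (543 − 9.65) g/m³ = 3.7×10^3 g/d = 3.696 kg/d.
Biomass produced: P_X = Y_obs·Q·ΔS = 0.1575 × 3.696 ≈ 0.5821 kg VSS/d.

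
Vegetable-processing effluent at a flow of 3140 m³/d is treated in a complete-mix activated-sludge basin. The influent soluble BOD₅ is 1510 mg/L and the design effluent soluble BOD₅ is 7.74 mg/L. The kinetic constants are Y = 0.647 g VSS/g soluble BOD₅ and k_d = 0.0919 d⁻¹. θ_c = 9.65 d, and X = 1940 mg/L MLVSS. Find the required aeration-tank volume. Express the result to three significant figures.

Rearranging the biomass balance for a CMAS with decay, V = Y·Q·ΔS·θ_c / [X·(1+k_d θ_c)] = 0.647 × 3140 × (1510 − 7.74) × 9.65 / [1940 × (1 + 0.0919 × 9.65)] = 2.95×10^7 / 3660 = 8046 m³.

V ≈ 8050 m³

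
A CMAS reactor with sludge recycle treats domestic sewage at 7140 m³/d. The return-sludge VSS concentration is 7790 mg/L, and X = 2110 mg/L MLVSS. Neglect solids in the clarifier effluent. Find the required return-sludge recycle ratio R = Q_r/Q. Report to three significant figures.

R ≈ 0.371

Solids balance on the clarifier gives (1+R)X = R·X_r, so R = X/(X_r − X) = 2110 / (7790 − 2110) = 0.3715.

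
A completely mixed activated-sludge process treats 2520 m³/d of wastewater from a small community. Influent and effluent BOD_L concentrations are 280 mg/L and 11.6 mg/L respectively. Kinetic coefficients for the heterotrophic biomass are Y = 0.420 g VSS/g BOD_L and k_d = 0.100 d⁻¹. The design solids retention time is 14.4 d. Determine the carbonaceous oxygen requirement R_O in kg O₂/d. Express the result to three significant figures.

R_O ≈ 511 kg O₂/d

Observed yield with endogenous decay: Y_obs = Y / (1 + k_d·θ_c) = 0.420 / (1 + 0.100 × 14.4) = 0.420 / 2.440 = 0.1721 g VSS/g BOD_L.
ΔS = 280 − 11.6 = 268.4 mg/L, so the substrate removal rate is 2520 × 268.4/1000 = 676.4 kg BOD_L/d.
P_X = Y_obs·Q·(S₀ − S) = 0.1721 × 676.4 = 116.4 kg VSS/d.
R_O = Q·(S₀ − S) − 1.42·P_X = 676.4 − 1.42 × 116.4 = 511.0 kg O₂/d.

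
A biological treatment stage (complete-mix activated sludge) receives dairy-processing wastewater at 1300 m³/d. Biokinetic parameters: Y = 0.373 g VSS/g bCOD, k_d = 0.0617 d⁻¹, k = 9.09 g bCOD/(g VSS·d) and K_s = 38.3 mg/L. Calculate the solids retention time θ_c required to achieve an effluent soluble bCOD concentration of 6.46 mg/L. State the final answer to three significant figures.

θ_c ≈ 2.34 d

Specific growth rate at S = 6.46 mg/L: μ = YkS/(K_s+S) = 0.373·9.09·6.46/(38.3+6.46) = 0.4893 d⁻¹.
1/θ_c = 0.4893 − 0.0617 = 0.4276 d⁻¹, so θ_c = 2.338 d.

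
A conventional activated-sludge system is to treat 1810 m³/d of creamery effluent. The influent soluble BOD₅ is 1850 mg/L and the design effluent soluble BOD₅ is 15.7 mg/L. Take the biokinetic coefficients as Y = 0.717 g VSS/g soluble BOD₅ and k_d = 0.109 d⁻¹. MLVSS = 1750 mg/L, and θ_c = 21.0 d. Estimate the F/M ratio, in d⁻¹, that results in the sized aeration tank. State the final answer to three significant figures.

From the SRT design equation V = Y Q (S₀−S) θ_c / [X (1 + k_d θ_c)] = 0.717 × 1810 × (1850 − 15.7) × 21.0 / [1750 × (1 + 0.109 × 21.0)] = 5×10^7 / 5756 = 8685 m³.
F/M = Q·S₀ / (V·X) = 1810 × 1850 / (8685 × 1750) = 0.2203 g soluble BOD₅·(g VSS·d)⁻¹.

F/M ≈ 0.220 d⁻¹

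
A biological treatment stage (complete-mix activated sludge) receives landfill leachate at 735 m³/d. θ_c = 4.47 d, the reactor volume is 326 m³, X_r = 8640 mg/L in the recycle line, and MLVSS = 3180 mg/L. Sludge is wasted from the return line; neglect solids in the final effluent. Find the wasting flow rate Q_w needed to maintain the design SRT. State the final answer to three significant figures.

Q_w ≈ 26.8 m³/d

Q_w = (V·X)/(θ_c X_r) = 326.0 × 3180 / (4.47 × 8640) = 26.84 m³/d.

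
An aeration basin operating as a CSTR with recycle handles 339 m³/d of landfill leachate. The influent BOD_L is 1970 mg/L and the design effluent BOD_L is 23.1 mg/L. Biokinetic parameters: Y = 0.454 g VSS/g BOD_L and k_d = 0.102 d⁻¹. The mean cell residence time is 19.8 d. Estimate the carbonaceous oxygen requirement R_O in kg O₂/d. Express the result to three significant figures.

The observed yield is Y_obs = Y/(1 + k_d·θ_c) = 0.454 / (1 + 0.102 × 19.8) = 0.454 / 3.020 = 0.1504 g VSS per g BOD_L removed.
Q·(S₀ − S) = 339 × (1970 − 23.1) × 10⁻³ = 660.0 kg/d removed.
P_X = Y_obs·Q·(S₀ − S) = 0.1504 × 660.0 = 99.23 kg VSS/d.
R_O = Q·(S₀ − S) − 1.42·P_X = 660.0 − 1.42 × 99.23 = 519.1 kg O₂/d.

R_O ≈ 519 kg O₂/d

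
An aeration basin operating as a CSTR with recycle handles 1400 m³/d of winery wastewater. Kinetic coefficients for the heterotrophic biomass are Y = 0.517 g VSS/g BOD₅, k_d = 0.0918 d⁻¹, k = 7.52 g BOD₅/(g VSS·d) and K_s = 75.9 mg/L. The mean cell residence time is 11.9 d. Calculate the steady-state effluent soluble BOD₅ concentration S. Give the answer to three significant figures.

Effluent substrate depends only on kinetics and SRT: S = K_s(1 + k_d θ_c) / [θ_c(Yk − k_d) − 1] = 75.9 × (1 + 0.0918 × 11.9) / [11.9 × (0.517 × 7.52 − 0.0918) − 1] = 158.8 / 44.17 = 3.595 mg/L.

S ≈ 3.60 mg/L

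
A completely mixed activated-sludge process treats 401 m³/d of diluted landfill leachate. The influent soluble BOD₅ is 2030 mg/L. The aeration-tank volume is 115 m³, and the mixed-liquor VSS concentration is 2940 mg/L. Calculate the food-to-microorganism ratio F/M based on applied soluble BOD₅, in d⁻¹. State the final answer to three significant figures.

F/M ≈ 2.41 d⁻¹

F/M = Q·S₀ / (V·X) = 401 × 2030 / (115.0 × 2940) = 2.408 g soluble BOD₅·(g VSS·d)⁻¹.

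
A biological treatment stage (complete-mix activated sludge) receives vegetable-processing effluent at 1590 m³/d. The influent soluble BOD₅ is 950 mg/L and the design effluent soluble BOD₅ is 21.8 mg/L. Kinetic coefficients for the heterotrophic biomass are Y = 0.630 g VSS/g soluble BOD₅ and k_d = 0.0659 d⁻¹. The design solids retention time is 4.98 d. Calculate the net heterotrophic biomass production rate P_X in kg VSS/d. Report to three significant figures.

Correct the yield for decay: Y_obs = Y/(1 + k_d θ_c) = 0.630 / (1 + 0.0659 × 4.98) = 0.630 / 1.328 = 0.4743.
Substrate removed = Q·(S₀ − S) = 1590 m³/d × (950 − 21.8) g/m³ = 1.48×10^6 g/d = 1476 kg/d.
P_X = Y_obs · Q(S₀ − S) = 0.4743 × 1476 = 700.0 kg VSS/d.

P_X ≈ 700 kg VSS/d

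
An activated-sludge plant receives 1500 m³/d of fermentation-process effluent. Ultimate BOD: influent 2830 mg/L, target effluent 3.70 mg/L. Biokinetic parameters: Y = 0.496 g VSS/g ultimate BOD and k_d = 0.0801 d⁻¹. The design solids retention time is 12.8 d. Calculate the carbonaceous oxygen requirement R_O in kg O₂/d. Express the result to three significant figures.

R_O ≈ 2770 kg O₂/d

Observed yield with endogenous decay: Y_obs = Y / (1 + k_d·θ_c) = 0.496 / (1 + 0.0801 × 12.8) = 0.496 / 2.025 = 0.2449 g VSS/g ultimate BOD.
Substrate removed = Q·(S₀ − S) = 1500 m³/d × (2830 − 3.70) g/m³ = 4.24×10^6 g/d = 4239 kg/d.
Biomass synthesised: P_X = Y_obs × 4239 = 1038 kg VSS/d.
R_O = Q·ΔS − 1.42 P_X = 4239 − 1474 = 2765 kg O₂/d.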